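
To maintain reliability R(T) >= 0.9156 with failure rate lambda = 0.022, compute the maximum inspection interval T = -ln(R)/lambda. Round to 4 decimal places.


R_target = 0.9156
lambda = 0.022
-ln(0.9156) = 0.0882
T = 0.0882 / 0.022
T = 4.008

4.008


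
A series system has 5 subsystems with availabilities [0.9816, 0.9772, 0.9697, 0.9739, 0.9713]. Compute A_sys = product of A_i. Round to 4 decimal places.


Subsystems: [0.9816, 0.9772, 0.9697, 0.9739, 0.9713]
After subsystem 1 (A=0.9816): product = 0.9816
After subsystem 2 (A=0.9772): product = 0.9592
After subsystem 3 (A=0.9697): product = 0.9302
After subsystem 4 (A=0.9739): product = 0.9059
After subsystem 5 (A=0.9713): product = 0.8799
A_sys = 0.8799

0.8799


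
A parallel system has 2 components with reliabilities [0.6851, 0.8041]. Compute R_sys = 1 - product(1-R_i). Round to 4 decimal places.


Components: [0.6851, 0.8041]
(1 - 0.6851) = 0.3149, running product = 0.3149
(1 - 0.8041) = 0.1959, running product = 0.0617
Product of (1-R_i) = 0.0617
R_sys = 1 - 0.0617 = 0.9383

0.9383


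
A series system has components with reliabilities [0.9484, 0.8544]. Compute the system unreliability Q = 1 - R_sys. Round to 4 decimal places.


Components: [0.9484, 0.8544]
After component 1: product = 0.9484
After component 2: product = 0.8103
R_sys = 0.8103
Q = 1 - 0.8103 = 0.1897

0.1897


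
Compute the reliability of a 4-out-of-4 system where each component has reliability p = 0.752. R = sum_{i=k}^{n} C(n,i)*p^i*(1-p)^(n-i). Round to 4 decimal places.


k = 4, n = 4, p = 0.752
i=4: C(4,4)=1 * 0.752^4 * 0.248^0 = 0.3198
R = sum of terms = 0.3198

0.3198


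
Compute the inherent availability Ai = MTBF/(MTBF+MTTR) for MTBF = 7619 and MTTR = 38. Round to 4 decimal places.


MTBF = 7619
MTTR = 38
MTBF + MTTR = 7657
Ai = 7619 / 7657
Ai = 0.995

0.995


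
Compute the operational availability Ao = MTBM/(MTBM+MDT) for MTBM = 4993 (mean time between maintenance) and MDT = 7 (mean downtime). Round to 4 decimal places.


MTBM = 4993
MDT = 7
MTBM + MDT = 5000
Ao = 4993 / 5000
Ao = 0.9986

0.9986


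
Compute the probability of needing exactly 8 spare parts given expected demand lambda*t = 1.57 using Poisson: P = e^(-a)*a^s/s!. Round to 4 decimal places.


a = 1.57, s = 8
e^(-a) = e^(-1.57) = 0.208
a^s = 1.57^8 = 36.9145
s! = 40320
P = 0.208 * 36.9145 / 40320
P = 0.0002

0.0002


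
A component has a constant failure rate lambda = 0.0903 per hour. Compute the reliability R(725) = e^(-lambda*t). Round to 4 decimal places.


lambda = 0.0903
t = 725
lambda * t = 65.4675
R(t) = e^(-65.4675)
R(t) = 0.0

0.0


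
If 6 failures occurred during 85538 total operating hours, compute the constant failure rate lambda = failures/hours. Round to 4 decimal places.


failures = 6
total_hours = 85538
lambda = 6 / 85538
lambda = 0.0001

0.0001


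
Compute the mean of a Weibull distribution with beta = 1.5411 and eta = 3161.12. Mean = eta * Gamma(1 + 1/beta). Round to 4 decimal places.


beta = 1.5411, eta = 3161.12
1/beta = 0.6489
1 + 1/beta = 1.6489
Gamma(1.6489) = 0.8999
Mean = 3161.12 * 0.8999
Mean = 2844.8465

2844.8465


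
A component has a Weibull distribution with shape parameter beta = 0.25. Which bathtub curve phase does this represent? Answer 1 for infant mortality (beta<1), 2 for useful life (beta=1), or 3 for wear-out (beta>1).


beta = 0.25
Compare beta to 1:
beta < 1 => infant mortality (phase 1)
beta = 1 => useful life (phase 2)
beta > 1 => wear-out (phase 3)
Since beta = 0.25, this is infant mortality (decreasing failure rate)
Phase = 1

1


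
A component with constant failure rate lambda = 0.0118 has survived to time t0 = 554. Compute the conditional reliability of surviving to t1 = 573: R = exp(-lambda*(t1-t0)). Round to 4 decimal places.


lambda = 0.0118
t0 = 554, t1 = 573
t1 - t0 = 19
lambda * (t1-t0) = 0.0118 * 19 = 0.2242
R = exp(-0.2242)
R = 0.7992

0.7992


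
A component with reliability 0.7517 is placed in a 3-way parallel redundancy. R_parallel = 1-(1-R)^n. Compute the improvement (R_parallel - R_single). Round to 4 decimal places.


R_single = 0.7517, n = 3
1 - R_single = 0.2483
(1 - R_single)^n = 0.2483^3 = 0.0153
R_parallel = 1 - 0.0153 = 0.9847
Improvement = 0.9847 - 0.7517
Improvement = 0.233

0.233


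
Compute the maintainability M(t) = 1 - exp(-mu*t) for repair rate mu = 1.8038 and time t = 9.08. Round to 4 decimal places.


mu = 1.8038, t = 9.08
mu * t = 1.8038 * 9.08 = 16.3785
exp(-16.3785) = 0.0
M(t) = 1 - 0.0
M(t) = 1.0

1.0


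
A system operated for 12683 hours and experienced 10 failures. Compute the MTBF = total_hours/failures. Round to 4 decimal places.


total_hours = 12683
failures = 10
MTBF = 12683 / 10
MTBF = 1268.3

1268.3


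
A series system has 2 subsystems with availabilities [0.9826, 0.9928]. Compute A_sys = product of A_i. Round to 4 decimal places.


Subsystems: [0.9826, 0.9928]
After subsystem 1 (A=0.9826): product = 0.9826
After subsystem 2 (A=0.9928): product = 0.9755
A_sys = 0.9755

0.9755


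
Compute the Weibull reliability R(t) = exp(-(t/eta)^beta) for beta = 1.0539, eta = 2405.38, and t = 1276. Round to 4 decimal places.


beta = 1.0539, eta = 2405.38, t = 1276
t/eta = 1276 / 2405.38 = 0.5305
(t/eta)^beta = 0.5305^1.0539 = 0.5127
R(t) = exp(-0.5127)
R(t) = 0.5989

0.5989


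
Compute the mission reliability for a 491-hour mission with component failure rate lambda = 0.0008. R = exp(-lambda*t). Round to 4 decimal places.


lambda = 0.0008
mission_time = 491
lambda * t = 0.0008 * 491 = 0.3928
R = exp(-0.3928)
R = 0.6752

0.6752


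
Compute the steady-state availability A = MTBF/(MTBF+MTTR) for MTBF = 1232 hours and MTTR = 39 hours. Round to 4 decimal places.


MTBF = 1232
MTTR = 39
MTBF + MTTR = 1271
A = 1232 / 1271
A = 0.9693

0.9693


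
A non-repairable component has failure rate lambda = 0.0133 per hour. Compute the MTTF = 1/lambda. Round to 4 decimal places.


lambda = 0.0133
MTTF = 1 / 0.0133
MTTF = 75.188

75.188


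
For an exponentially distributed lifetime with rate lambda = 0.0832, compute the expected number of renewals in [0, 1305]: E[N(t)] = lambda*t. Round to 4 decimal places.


lambda = 0.0832
t = 1305
E[N(t)] = lambda * t
E[N(t)] = 0.0832 * 1305
E[N(t)] = 108.576

108.576


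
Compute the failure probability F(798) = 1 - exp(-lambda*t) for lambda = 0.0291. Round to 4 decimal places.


lambda = 0.0291, t = 798
lambda * t = 23.2218
exp(-23.2218) = 0.0
F(t) = 1 - 0.0
F(t) = 1.0

1.0


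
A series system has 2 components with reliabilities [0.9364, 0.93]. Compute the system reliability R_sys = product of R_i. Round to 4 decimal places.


Components: [0.9364, 0.93]
After component 1 (R=0.9364): product = 0.9364
After component 2 (R=0.93): product = 0.8709
R_sys = 0.8709

0.8709


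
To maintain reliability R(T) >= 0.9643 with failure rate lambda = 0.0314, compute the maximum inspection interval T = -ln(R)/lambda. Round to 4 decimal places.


R_target = 0.9643
lambda = 0.0314
-ln(0.9643) = 0.0364
T = 0.0364 / 0.0314
T = 1.1577

1.1577


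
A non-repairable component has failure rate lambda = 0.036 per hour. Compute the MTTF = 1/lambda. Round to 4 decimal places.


lambda = 0.036
MTTF = 1 / 0.036
MTTF = 27.7778

27.7778


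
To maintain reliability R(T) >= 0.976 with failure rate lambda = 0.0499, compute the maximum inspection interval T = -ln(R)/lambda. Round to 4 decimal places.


R_target = 0.976
lambda = 0.0499
-ln(0.976) = 0.0243
T = 0.0243 / 0.0499
T = 0.4868

0.4868


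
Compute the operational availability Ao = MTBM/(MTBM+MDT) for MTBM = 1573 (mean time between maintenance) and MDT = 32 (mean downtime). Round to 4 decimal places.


MTBM = 1573
MDT = 32
MTBM + MDT = 1605
Ao = 1573 / 1605
Ao = 0.9801

0.9801


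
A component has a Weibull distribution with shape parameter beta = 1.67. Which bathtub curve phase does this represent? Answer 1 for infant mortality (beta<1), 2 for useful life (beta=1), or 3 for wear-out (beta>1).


beta = 1.67
Compare beta to 1:
beta < 1 => infant mortality (phase 1)
beta = 1 => useful life (phase 2)
beta > 1 => wear-out (phase 3)
Since beta = 1.67, this is wear-out (increasing failure rate)
Phase = 3

3


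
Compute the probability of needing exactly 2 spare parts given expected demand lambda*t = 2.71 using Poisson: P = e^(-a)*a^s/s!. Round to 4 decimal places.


a = 2.71, s = 2
e^(-a) = e^(-2.71) = 0.0665
a^s = 2.71^2 = 7.3441
s! = 2
P = 0.0665 * 7.3441 / 2
P = 0.2443

0.2443


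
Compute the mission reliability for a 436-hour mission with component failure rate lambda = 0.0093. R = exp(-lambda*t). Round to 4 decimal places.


lambda = 0.0093
mission_time = 436
lambda * t = 0.0093 * 436 = 4.0548
R = exp(-4.0548)
R = 0.0173

0.0173


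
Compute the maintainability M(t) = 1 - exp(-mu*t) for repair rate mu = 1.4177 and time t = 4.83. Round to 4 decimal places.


mu = 1.4177, t = 4.83
mu * t = 1.4177 * 4.83 = 6.8475
exp(-6.8475) = 0.0011
M(t) = 1 - 0.0011
M(t) = 0.9989

0.9989


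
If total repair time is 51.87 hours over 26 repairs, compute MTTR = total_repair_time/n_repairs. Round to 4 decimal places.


total_repair_time = 51.87
n_repairs = 26
MTTR = 51.87 / 26
MTTR = 1.995

1.995


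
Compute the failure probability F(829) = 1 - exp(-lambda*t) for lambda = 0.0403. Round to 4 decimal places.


lambda = 0.0403, t = 829
lambda * t = 33.4087
exp(-33.4087) = 0.0
F(t) = 1 - 0.0
F(t) = 1.0

1.0


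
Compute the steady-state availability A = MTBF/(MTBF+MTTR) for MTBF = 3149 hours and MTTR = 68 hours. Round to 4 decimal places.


MTBF = 3149
MTTR = 68
MTBF + MTTR = 3217
A = 3149 / 3217
A = 0.9789

0.9789


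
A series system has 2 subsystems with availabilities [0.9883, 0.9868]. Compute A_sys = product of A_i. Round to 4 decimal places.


Subsystems: [0.9883, 0.9868]
After subsystem 1 (A=0.9883): product = 0.9883
After subsystem 2 (A=0.9868): product = 0.9753
A_sys = 0.9753

0.9753


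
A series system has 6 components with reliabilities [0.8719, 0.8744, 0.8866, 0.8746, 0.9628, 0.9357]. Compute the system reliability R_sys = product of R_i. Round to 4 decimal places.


Components: [0.8719, 0.8744, 0.8866, 0.8746, 0.9628, 0.9357]
After component 1 (R=0.8719): product = 0.8719
After component 2 (R=0.8744): product = 0.7624
After component 3 (R=0.8866): product = 0.6759
After component 4 (R=0.8746): product = 0.5912
After component 5 (R=0.9628): product = 0.5692
After component 6 (R=0.9357): product = 0.5326
R_sys = 0.5326

0.5326


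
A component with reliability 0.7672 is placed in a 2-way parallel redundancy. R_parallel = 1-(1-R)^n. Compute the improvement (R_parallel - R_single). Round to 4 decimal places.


R_single = 0.7672, n = 2
1 - R_single = 0.2328
(1 - R_single)^n = 0.2328^2 = 0.0542
R_parallel = 1 - 0.0542 = 0.9458
Improvement = 0.9458 - 0.7672
Improvement = 0.1786

0.1786


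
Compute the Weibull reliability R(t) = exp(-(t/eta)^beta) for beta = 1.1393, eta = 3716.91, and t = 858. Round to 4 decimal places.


beta = 1.1393, eta = 3716.91, t = 858
t/eta = 858 / 3716.91 = 0.2308
(t/eta)^beta = 0.2308^1.1393 = 0.1882
R(t) = exp(-0.1882)
R(t) = 0.8285

0.8285


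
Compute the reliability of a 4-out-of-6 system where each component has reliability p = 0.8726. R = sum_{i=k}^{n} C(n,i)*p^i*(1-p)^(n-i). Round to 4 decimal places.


k = 4, n = 6, p = 0.8726
i=4: C(6,4)=15 * 0.8726^4 * 0.1274^2 = 0.1412
i=5: C(6,5)=6 * 0.8726^5 * 0.1274^1 = 0.3867
i=6: C(6,6)=1 * 0.8726^6 * 0.1274^0 = 0.4415
R = sum of terms = 0.9693

0.9693


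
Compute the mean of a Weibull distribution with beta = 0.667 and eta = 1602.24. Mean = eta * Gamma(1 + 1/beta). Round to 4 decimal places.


beta = 0.667, eta = 1602.24
1/beta = 1.4993
1 + 1/beta = 2.4993
Gamma(2.4993) = 1.3286
Mean = 1602.24 * 1.3286
Mean = 2128.8002

2128.8002


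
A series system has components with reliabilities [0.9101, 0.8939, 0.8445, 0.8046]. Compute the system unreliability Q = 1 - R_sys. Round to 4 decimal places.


Components: [0.9101, 0.8939, 0.8445, 0.8046]
After component 1: product = 0.9101
After component 2: product = 0.8135
After component 3: product = 0.687
After component 4: product = 0.5528
R_sys = 0.5528
Q = 1 - 0.5528 = 0.4472

0.4472


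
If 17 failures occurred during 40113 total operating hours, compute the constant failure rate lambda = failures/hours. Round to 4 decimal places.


failures = 17
total_hours = 40113
lambda = 17 / 40113
lambda = 0.0004

0.0004


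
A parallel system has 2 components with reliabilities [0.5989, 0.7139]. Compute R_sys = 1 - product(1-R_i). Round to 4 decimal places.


Components: [0.5989, 0.7139]
(1 - 0.5989) = 0.4011, running product = 0.4011
(1 - 0.7139) = 0.2861, running product = 0.1148
Product of (1-R_i) = 0.1148
R_sys = 1 - 0.1148 = 0.8852

0.8852


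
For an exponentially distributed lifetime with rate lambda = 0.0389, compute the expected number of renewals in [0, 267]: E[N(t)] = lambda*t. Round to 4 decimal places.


lambda = 0.0389
t = 267
E[N(t)] = lambda * t
E[N(t)] = 0.0389 * 267
E[N(t)] = 10.3863

10.3863


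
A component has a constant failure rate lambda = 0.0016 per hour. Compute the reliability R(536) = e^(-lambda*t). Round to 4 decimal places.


lambda = 0.0016
t = 536
lambda * t = 0.8576
R(t) = e^(-0.8576)
R(t) = 0.4242

0.4242


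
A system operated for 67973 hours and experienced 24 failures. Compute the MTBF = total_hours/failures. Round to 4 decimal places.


total_hours = 67973
failures = 24
MTBF = 67973 / 24
MTBF = 2832.2083

2832.2083


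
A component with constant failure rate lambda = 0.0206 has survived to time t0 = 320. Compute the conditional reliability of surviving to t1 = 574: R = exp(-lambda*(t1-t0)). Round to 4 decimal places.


lambda = 0.0206
t0 = 320, t1 = 574
t1 - t0 = 254
lambda * (t1-t0) = 0.0206 * 254 = 5.2324
R = exp(-5.2324)
R = 0.0053

0.0053


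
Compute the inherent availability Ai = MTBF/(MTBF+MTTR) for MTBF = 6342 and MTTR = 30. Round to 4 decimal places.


MTBF = 6342
MTTR = 30
MTBF + MTTR = 6372
Ai = 6342 / 6372
Ai = 0.9953

0.9953


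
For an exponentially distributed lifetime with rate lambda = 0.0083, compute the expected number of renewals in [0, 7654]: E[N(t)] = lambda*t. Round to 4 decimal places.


lambda = 0.0083
t = 7654
E[N(t)] = lambda * t
E[N(t)] = 0.0083 * 7654
E[N(t)] = 63.5282

63.5282


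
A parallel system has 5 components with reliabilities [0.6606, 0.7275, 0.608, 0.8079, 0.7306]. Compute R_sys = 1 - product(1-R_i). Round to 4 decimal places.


Components: [0.6606, 0.7275, 0.608, 0.8079, 0.7306]
(1 - 0.6606) = 0.3394, running product = 0.3394
(1 - 0.7275) = 0.2725, running product = 0.0925
(1 - 0.608) = 0.392, running product = 0.0363
(1 - 0.8079) = 0.1921, running product = 0.007
(1 - 0.7306) = 0.2694, running product = 0.0019
Product of (1-R_i) = 0.0019
R_sys = 1 - 0.0019 = 0.9981

0.9981


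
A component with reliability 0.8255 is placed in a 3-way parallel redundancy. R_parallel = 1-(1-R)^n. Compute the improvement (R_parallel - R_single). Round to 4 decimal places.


R_single = 0.8255, n = 3
1 - R_single = 0.1745
(1 - R_single)^n = 0.1745^3 = 0.0053
R_parallel = 1 - 0.0053 = 0.9947
Improvement = 0.9947 - 0.8255
Improvement = 0.1692

0.1692


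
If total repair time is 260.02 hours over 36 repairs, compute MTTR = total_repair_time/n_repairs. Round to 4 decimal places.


total_repair_time = 260.02
n_repairs = 36
MTTR = 260.02 / 36
MTTR = 7.2228

7.2228


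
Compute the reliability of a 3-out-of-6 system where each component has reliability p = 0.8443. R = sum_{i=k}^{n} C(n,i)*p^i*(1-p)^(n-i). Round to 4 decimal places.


k = 3, n = 6, p = 0.8443
i=3: C(6,3)=20 * 0.8443^3 * 0.1557^3 = 0.0454
i=4: C(6,4)=15 * 0.8443^4 * 0.1557^2 = 0.1848
i=5: C(6,5)=6 * 0.8443^5 * 0.1557^1 = 0.4008
i=6: C(6,6)=1 * 0.8443^6 * 0.1557^0 = 0.3622
R = sum of terms = 0.9932

0.9932


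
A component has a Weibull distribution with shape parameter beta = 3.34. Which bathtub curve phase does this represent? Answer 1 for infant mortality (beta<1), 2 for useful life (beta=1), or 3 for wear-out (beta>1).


beta = 3.34
Compare beta to 1:
beta < 1 => infant mortality (phase 1)
beta = 1 => useful life (phase 2)
beta > 1 => wear-out (phase 3)
Since beta = 3.34, this is wear-out (increasing failure rate)
Phase = 3

3


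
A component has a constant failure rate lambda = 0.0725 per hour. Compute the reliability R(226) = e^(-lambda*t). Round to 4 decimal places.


lambda = 0.0725
t = 226
lambda * t = 16.385
R(t) = e^(-16.385)
R(t) = 0.0

0.0


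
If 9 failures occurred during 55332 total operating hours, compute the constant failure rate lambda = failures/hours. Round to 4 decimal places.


failures = 9
total_hours = 55332
lambda = 9 / 55332
lambda = 0.0002

0.0002


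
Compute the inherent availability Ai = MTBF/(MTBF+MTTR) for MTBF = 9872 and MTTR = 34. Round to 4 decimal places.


MTBF = 9872
MTTR = 34
MTBF + MTTR = 9906
Ai = 9872 / 9906
Ai = 0.9966

0.9966


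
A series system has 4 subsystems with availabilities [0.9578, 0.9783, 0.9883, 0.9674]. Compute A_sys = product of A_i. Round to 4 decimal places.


Subsystems: [0.9578, 0.9783, 0.9883, 0.9674]
After subsystem 1 (A=0.9578): product = 0.9578
After subsystem 2 (A=0.9783): product = 0.937
After subsystem 3 (A=0.9883): product = 0.9261
After subsystem 4 (A=0.9674): product = 0.8959
A_sys = 0.8959

0.8959


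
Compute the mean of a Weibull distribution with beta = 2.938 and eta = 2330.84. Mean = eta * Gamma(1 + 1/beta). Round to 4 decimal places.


beta = 2.938, eta = 2330.84
1/beta = 0.3404
1 + 1/beta = 1.3404
Gamma(1.3404) = 0.8922
Mean = 2330.84 * 0.8922
Mean = 2079.5164

2079.5164


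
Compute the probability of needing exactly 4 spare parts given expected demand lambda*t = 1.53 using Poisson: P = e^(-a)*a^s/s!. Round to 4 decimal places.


a = 1.53, s = 4
e^(-a) = e^(-1.53) = 0.2165
a^s = 1.53^4 = 5.4798
s! = 24
P = 0.2165 * 5.4798 / 24
P = 0.0494

0.0494


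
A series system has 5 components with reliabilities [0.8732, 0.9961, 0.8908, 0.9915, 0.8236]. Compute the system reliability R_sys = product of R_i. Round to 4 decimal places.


Components: [0.8732, 0.9961, 0.8908, 0.9915, 0.8236]
After component 1 (R=0.8732): product = 0.8732
After component 2 (R=0.9961): product = 0.8698
After component 3 (R=0.8908): product = 0.7748
After component 4 (R=0.9915): product = 0.7682
After component 5 (R=0.8236): product = 0.6327
R_sys = 0.6327

0.6327


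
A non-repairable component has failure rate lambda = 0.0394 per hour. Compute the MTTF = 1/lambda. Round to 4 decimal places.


lambda = 0.0394
MTTF = 1 / 0.0394
MTTF = 25.3807

25.3807


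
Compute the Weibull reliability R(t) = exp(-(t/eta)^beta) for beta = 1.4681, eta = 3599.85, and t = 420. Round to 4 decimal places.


beta = 1.4681, eta = 3599.85, t = 420
t/eta = 420 / 3599.85 = 0.1167
(t/eta)^beta = 0.1167^1.4681 = 0.0427
R(t) = exp(-0.0427)
R(t) = 0.9582

0.9582


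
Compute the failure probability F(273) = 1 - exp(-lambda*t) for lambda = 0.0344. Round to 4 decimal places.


lambda = 0.0344, t = 273
lambda * t = 9.3912
exp(-9.3912) = 0.0001
F(t) = 1 - 0.0001
F(t) = 0.9999

0.9999


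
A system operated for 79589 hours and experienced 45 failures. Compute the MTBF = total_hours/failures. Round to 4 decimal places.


total_hours = 79589
failures = 45
MTBF = 79589 / 45
MTBF = 1768.6444

1768.6444


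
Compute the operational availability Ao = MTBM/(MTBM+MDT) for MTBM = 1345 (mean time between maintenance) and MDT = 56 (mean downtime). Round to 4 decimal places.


MTBM = 1345
MDT = 56
MTBM + MDT = 1401
Ao = 1345 / 1401
Ao = 0.96

0.96


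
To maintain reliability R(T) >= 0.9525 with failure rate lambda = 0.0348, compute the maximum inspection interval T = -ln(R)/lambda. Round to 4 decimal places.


R_target = 0.9525
lambda = 0.0348
-ln(0.9525) = 0.0487
T = 0.0487 / 0.0348
T = 1.3984

1.3984


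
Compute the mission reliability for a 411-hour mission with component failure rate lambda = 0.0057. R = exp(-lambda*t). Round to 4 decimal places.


lambda = 0.0057
mission_time = 411
lambda * t = 0.0057 * 411 = 2.3427
R = exp(-2.3427)
R = 0.0961

0.0961


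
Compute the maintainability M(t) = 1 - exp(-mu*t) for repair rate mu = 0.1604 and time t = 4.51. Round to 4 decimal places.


mu = 0.1604, t = 4.51
mu * t = 0.1604 * 4.51 = 0.7234
exp(-0.7234) = 0.4851
M(t) = 1 - 0.4851
M(t) = 0.5149

0.5149


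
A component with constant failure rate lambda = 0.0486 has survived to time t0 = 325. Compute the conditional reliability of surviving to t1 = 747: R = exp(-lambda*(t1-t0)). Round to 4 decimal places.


lambda = 0.0486
t0 = 325, t1 = 747
t1 - t0 = 422
lambda * (t1-t0) = 0.0486 * 422 = 20.5092
R = exp(-20.5092)
R = 0.0

0.0


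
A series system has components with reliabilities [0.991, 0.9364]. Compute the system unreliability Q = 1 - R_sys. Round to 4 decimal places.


Components: [0.991, 0.9364]
After component 1: product = 0.991
After component 2: product = 0.928
R_sys = 0.928
Q = 1 - 0.928 = 0.072

0.072


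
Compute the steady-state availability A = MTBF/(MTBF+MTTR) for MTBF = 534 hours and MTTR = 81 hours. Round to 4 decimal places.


MTBF = 534
MTTR = 81
MTBF + MTTR = 615
A = 534 / 615
A = 0.8683

0.8683


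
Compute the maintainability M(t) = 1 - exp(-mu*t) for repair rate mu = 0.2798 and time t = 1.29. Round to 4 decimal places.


mu = 0.2798, t = 1.29
mu * t = 0.2798 * 1.29 = 0.3609
exp(-0.3609) = 0.697
M(t) = 1 - 0.697
M(t) = 0.303

0.303


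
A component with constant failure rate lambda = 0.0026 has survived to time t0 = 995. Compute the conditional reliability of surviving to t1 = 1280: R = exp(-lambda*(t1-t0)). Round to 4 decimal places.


lambda = 0.0026
t0 = 995, t1 = 1280
t1 - t0 = 285
lambda * (t1-t0) = 0.0026 * 285 = 0.741
R = exp(-0.741)
R = 0.4766

0.4766


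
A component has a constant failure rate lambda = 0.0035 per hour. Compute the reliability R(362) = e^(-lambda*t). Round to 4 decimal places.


lambda = 0.0035
t = 362
lambda * t = 1.267
R(t) = e^(-1.267)
R(t) = 0.2817

0.2817


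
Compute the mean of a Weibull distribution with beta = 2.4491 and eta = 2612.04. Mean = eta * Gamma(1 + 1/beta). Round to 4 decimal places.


beta = 2.4491, eta = 2612.04
1/beta = 0.4083
1 + 1/beta = 1.4083
Gamma(1.4083) = 0.8868
Mean = 2612.04 * 0.8868
Mean = 2316.4681

2316.4681


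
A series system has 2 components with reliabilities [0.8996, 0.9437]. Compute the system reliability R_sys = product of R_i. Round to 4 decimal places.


Components: [0.8996, 0.9437]
After component 1 (R=0.8996): product = 0.8996
After component 2 (R=0.9437): product = 0.849
R_sys = 0.849

0.849


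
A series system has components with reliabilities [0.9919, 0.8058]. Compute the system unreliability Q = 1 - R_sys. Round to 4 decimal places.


Components: [0.9919, 0.8058]
After component 1: product = 0.9919
After component 2: product = 0.7993
R_sys = 0.7993
Q = 1 - 0.7993 = 0.2007

0.2007


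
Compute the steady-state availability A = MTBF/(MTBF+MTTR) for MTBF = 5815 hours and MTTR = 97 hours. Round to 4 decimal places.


MTBF = 5815
MTTR = 97
MTBF + MTTR = 5912
A = 5815 / 5912
A = 0.9836

0.9836


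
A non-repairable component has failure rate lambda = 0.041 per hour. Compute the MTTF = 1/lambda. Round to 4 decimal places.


lambda = 0.041
MTTF = 1 / 0.041
MTTF = 24.3902

24.3902


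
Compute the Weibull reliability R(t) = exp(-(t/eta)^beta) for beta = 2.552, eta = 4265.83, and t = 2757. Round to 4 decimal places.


beta = 2.552, eta = 4265.83, t = 2757
t/eta = 2757 / 4265.83 = 0.6463
(t/eta)^beta = 0.6463^2.552 = 0.3283
R(t) = exp(-0.3283)
R(t) = 0.7202

0.7202


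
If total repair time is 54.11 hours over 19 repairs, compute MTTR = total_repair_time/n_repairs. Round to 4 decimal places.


total_repair_time = 54.11
n_repairs = 19
MTTR = 54.11 / 19
MTTR = 2.8479

2.8479


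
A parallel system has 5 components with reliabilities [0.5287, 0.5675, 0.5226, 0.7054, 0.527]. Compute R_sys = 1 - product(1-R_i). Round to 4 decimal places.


Components: [0.5287, 0.5675, 0.5226, 0.7054, 0.527]
(1 - 0.5287) = 0.4713, running product = 0.4713
(1 - 0.5675) = 0.4325, running product = 0.2038
(1 - 0.5226) = 0.4774, running product = 0.0973
(1 - 0.7054) = 0.2946, running product = 0.0287
(1 - 0.527) = 0.473, running product = 0.0136
Product of (1-R_i) = 0.0136
R_sys = 1 - 0.0136 = 0.9864

0.9864


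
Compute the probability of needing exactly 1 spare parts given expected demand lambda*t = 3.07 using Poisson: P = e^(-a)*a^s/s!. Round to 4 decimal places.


a = 3.07, s = 1
e^(-a) = e^(-3.07) = 0.0464
a^s = 3.07^1 = 3.07
s! = 1
P = 0.0464 * 3.07 / 1
P = 0.1425

0.1425


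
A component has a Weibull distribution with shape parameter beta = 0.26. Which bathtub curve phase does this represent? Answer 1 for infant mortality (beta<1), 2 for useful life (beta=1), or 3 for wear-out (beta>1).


beta = 0.26
Compare beta to 1:
beta < 1 => infant mortality (phase 1)
beta = 1 => useful life (phase 2)
beta > 1 => wear-out (phase 3)
Since beta = 0.26, this is infant mortality (decreasing failure rate)
Phase = 1

1


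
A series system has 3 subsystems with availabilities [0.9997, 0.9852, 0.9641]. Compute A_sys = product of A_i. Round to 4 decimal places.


Subsystems: [0.9997, 0.9852, 0.9641]
After subsystem 1 (A=0.9997): product = 0.9997
After subsystem 2 (A=0.9852): product = 0.9849
After subsystem 3 (A=0.9641): product = 0.9495
A_sys = 0.9495

0.9495


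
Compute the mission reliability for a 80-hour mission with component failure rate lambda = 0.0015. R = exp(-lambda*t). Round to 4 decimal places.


lambda = 0.0015
mission_time = 80
lambda * t = 0.0015 * 80 = 0.12
R = exp(-0.12)
R = 0.8869

0.8869


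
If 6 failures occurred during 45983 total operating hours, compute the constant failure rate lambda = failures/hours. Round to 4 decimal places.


failures = 6
total_hours = 45983
lambda = 6 / 45983
lambda = 0.0001

0.0001


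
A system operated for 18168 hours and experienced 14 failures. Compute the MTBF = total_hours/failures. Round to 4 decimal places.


total_hours = 18168
failures = 14
MTBF = 18168 / 14
MTBF = 1297.7143

1297.7143


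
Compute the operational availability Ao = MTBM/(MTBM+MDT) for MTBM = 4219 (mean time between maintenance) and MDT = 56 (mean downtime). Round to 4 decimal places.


MTBM = 4219
MDT = 56
MTBM + MDT = 4275
Ao = 4219 / 4275
Ao = 0.9869

0.9869


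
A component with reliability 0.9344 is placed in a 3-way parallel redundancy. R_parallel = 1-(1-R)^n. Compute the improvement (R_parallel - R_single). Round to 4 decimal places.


R_single = 0.9344, n = 3
1 - R_single = 0.0656
(1 - R_single)^n = 0.0656^3 = 0.0003
R_parallel = 1 - 0.0003 = 0.9997
Improvement = 0.9997 - 0.9344
Improvement = 0.0653

0.0653


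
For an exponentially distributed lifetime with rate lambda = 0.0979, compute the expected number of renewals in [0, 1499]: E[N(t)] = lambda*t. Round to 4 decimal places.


lambda = 0.0979
t = 1499
E[N(t)] = lambda * t
E[N(t)] = 0.0979 * 1499
E[N(t)] = 146.7521

146.7521


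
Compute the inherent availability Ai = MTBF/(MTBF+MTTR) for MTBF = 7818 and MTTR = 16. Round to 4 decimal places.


MTBF = 7818
MTTR = 16
MTBF + MTTR = 7834
Ai = 7818 / 7834
Ai = 0.998

0.998


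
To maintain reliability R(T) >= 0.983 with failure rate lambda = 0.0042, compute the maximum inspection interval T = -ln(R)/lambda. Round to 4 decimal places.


R_target = 0.983
lambda = 0.0042
-ln(0.983) = 0.0171
T = 0.0171 / 0.0042
T = 4.0824

4.0824


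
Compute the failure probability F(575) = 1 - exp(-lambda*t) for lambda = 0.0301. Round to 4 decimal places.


lambda = 0.0301, t = 575
lambda * t = 17.3075
exp(-17.3075) = 0.0
F(t) = 1 - 0.0
F(t) = 1.0

1.0


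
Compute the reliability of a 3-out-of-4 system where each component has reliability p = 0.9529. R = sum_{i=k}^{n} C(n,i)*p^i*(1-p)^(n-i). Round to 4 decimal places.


k = 3, n = 4, p = 0.9529
i=3: C(4,3)=4 * 0.9529^3 * 0.0471^1 = 0.163
i=4: C(4,4)=1 * 0.9529^4 * 0.0471^0 = 0.8245
R = sum of terms = 0.9875

0.9875


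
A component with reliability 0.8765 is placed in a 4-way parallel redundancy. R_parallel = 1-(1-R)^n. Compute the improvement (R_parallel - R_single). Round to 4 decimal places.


R_single = 0.8765, n = 4
1 - R_single = 0.1235
(1 - R_single)^n = 0.1235^4 = 0.0002
R_parallel = 1 - 0.0002 = 0.9998
Improvement = 0.9998 - 0.8765
Improvement = 0.1233

0.1233


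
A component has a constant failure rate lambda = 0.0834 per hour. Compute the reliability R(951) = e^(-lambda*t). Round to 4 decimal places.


lambda = 0.0834
t = 951
lambda * t = 79.3134
R(t) = e^(-79.3134)
R(t) = 0.0

0.0


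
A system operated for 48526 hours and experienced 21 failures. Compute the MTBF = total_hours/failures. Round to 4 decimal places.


total_hours = 48526
failures = 21
MTBF = 48526 / 21
MTBF = 2310.7619

2310.7619


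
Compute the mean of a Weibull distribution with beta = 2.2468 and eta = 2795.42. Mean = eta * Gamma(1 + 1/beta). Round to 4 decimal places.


beta = 2.2468, eta = 2795.42
1/beta = 0.4451
1 + 1/beta = 1.4451
Gamma(1.4451) = 0.8857
Mean = 2795.42 * 0.8857
Mean = 2475.9628

2475.9628


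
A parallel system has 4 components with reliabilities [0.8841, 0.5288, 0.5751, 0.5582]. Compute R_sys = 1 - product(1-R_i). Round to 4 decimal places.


Components: [0.8841, 0.5288, 0.5751, 0.5582]
(1 - 0.8841) = 0.1159, running product = 0.1159
(1 - 0.5288) = 0.4712, running product = 0.0546
(1 - 0.5751) = 0.4249, running product = 0.0232
(1 - 0.5582) = 0.4418, running product = 0.0103
Product of (1-R_i) = 0.0103
R_sys = 1 - 0.0103 = 0.9897

0.9897


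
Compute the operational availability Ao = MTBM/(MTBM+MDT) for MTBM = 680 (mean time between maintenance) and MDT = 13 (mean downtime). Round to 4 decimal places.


MTBM = 680
MDT = 13
MTBM + MDT = 693
Ao = 680 / 693
Ao = 0.9812

0.9812


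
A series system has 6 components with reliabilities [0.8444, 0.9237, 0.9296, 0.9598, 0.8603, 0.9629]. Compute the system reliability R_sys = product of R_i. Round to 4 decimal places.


Components: [0.8444, 0.9237, 0.9296, 0.9598, 0.8603, 0.9629]
After component 1 (R=0.8444): product = 0.8444
After component 2 (R=0.9237): product = 0.78
After component 3 (R=0.9296): product = 0.7251
After component 4 (R=0.9598): product = 0.6959
After component 5 (R=0.8603): product = 0.5987
After component 6 (R=0.9629): product = 0.5765
R_sys = 0.5765

0.5765


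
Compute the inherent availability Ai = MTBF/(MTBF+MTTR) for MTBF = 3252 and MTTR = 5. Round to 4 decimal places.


MTBF = 3252
MTTR = 5
MTBF + MTTR = 3257
Ai = 3252 / 3257
Ai = 0.9985

0.9985


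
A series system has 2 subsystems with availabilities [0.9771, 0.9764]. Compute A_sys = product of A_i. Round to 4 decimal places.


Subsystems: [0.9771, 0.9764]
After subsystem 1 (A=0.9771): product = 0.9771
After subsystem 2 (A=0.9764): product = 0.954
A_sys = 0.954

0.954


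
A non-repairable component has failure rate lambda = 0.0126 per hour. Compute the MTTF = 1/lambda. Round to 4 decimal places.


lambda = 0.0126
MTTF = 1 / 0.0126
MTTF = 79.3651

79.3651


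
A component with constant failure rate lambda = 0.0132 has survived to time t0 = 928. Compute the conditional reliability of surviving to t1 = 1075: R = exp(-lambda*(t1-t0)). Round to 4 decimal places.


lambda = 0.0132
t0 = 928, t1 = 1075
t1 - t0 = 147
lambda * (t1-t0) = 0.0132 * 147 = 1.9404
R = exp(-1.9404)
R = 0.1436

0.1436


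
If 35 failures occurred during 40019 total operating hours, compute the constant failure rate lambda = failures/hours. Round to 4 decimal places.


failures = 35
total_hours = 40019
lambda = 35 / 40019
lambda = 0.0009

0.0009


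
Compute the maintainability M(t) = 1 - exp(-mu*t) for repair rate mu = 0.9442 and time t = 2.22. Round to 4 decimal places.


mu = 0.9442, t = 2.22
mu * t = 0.9442 * 2.22 = 2.0961
exp(-2.0961) = 0.1229
M(t) = 1 - 0.1229
M(t) = 0.8771

0.8771


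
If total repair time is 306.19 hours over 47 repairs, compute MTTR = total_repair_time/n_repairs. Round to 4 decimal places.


total_repair_time = 306.19
n_repairs = 47
MTTR = 306.19 / 47
MTTR = 6.5147

6.5147


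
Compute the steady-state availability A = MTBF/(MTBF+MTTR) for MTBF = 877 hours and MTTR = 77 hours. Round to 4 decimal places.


MTBF = 877
MTTR = 77
MTBF + MTTR = 954
A = 877 / 954
A = 0.9193

0.9193


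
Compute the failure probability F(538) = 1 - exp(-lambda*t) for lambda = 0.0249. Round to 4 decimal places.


lambda = 0.0249, t = 538
lambda * t = 13.3962
exp(-13.3962) = 0.0
F(t) = 1 - 0.0
F(t) = 1.0

1.0


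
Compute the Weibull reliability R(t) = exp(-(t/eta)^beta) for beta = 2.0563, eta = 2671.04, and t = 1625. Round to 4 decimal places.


beta = 2.0563, eta = 2671.04, t = 1625
t/eta = 1625 / 2671.04 = 0.6084
(t/eta)^beta = 0.6084^2.0563 = 0.3599
R(t) = exp(-0.3599)
R(t) = 0.6977

0.6977


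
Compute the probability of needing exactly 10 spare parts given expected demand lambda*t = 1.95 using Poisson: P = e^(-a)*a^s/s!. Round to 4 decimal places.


a = 1.95, s = 10
e^(-a) = e^(-1.95) = 0.1423
a^s = 1.95^10 = 794.9615
s! = 3628800
P = 0.1423 * 794.9615 / 3628800
P = 0.0

0.0


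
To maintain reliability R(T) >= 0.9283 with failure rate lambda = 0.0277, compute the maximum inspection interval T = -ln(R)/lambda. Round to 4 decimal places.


R_target = 0.9283
lambda = 0.0277
-ln(0.9283) = 0.0744
T = 0.0744 / 0.0277
T = 2.6859

2.6859


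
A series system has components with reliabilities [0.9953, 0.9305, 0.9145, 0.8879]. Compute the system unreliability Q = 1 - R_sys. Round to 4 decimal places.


Components: [0.9953, 0.9305, 0.9145, 0.8879]
After component 1: product = 0.9953
After component 2: product = 0.9261
After component 3: product = 0.8469
After component 4: product = 0.752
R_sys = 0.752
Q = 1 - 0.752 = 0.248

0.248


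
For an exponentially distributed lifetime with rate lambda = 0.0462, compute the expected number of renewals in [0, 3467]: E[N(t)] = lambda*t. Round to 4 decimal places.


lambda = 0.0462
t = 3467
E[N(t)] = lambda * t
E[N(t)] = 0.0462 * 3467
E[N(t)] = 160.1754

160.1754


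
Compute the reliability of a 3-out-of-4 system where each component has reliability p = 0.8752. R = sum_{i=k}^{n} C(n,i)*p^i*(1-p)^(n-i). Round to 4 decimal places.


k = 3, n = 4, p = 0.8752
i=3: C(4,3)=4 * 0.8752^3 * 0.1248^1 = 0.3347
i=4: C(4,4)=1 * 0.8752^4 * 0.1248^0 = 0.5867
R = sum of terms = 0.9214

0.9214


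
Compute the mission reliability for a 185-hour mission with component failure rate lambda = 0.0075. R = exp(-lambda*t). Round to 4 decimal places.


lambda = 0.0075
mission_time = 185
lambda * t = 0.0075 * 185 = 1.3875
R = exp(-1.3875)
R = 0.2497

0.2497


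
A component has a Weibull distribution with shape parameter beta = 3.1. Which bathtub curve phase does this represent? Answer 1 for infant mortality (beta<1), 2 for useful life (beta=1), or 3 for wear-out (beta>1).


beta = 3.1
Compare beta to 1:
beta < 1 => infant mortality (phase 1)
beta = 1 => useful life (phase 2)
beta > 1 => wear-out (phase 3)
Since beta = 3.1, this is wear-out (increasing failure rate)
Phase = 3

3


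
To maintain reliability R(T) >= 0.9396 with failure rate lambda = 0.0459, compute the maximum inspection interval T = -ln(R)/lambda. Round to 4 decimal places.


R_target = 0.9396
lambda = 0.0459
-ln(0.9396) = 0.0623
T = 0.0623 / 0.0459
T = 1.3573

1.3573


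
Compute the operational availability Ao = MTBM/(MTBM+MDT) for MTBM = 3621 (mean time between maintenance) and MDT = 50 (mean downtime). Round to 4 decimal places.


MTBM = 3621
MDT = 50
MTBM + MDT = 3671
Ao = 3621 / 3671
Ao = 0.9864

0.9864


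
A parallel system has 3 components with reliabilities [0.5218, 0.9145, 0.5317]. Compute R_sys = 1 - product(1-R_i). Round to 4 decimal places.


Components: [0.5218, 0.9145, 0.5317]
(1 - 0.5218) = 0.4782, running product = 0.4782
(1 - 0.9145) = 0.0855, running product = 0.0409
(1 - 0.5317) = 0.4683, running product = 0.0191
Product of (1-R_i) = 0.0191
R_sys = 1 - 0.0191 = 0.9809

0.9809


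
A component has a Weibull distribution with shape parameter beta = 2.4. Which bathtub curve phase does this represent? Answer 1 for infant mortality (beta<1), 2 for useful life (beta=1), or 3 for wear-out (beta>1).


beta = 2.4
Compare beta to 1:
beta < 1 => infant mortality (phase 1)
beta = 1 => useful life (phase 2)
beta > 1 => wear-out (phase 3)
Since beta = 2.4, this is wear-out (increasing failure rate)
Phase = 3

3


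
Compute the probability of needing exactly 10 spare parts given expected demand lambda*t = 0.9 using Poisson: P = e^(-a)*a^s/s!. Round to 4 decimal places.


a = 0.9, s = 10
e^(-a) = e^(-0.9) = 0.4066
a^s = 0.9^10 = 0.3487
s! = 3628800
P = 0.4066 * 0.3487 / 3628800
P = 0.0

0.0


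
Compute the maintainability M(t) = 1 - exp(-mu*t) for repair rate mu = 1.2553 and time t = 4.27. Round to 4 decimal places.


mu = 1.2553, t = 4.27
mu * t = 1.2553 * 4.27 = 5.3601
exp(-5.3601) = 0.0047
M(t) = 1 - 0.0047
M(t) = 0.9953

0.9953


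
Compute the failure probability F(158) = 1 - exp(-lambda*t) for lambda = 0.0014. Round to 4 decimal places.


lambda = 0.0014, t = 158
lambda * t = 0.2212
exp(-0.2212) = 0.8016
F(t) = 1 - 0.8016
F(t) = 0.1984

0.1984


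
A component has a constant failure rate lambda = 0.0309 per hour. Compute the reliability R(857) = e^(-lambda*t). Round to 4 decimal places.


lambda = 0.0309
t = 857
lambda * t = 26.4813
R(t) = e^(-26.4813)
R(t) = 0.0

0.0


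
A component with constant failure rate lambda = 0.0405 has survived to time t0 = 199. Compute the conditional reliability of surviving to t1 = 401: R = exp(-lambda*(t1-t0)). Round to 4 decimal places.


lambda = 0.0405
t0 = 199, t1 = 401
t1 - t0 = 202
lambda * (t1-t0) = 0.0405 * 202 = 8.181
R = exp(-8.181)
R = 0.0003

0.0003


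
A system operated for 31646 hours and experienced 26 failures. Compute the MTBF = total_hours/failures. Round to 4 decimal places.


total_hours = 31646
failures = 26
MTBF = 31646 / 26
MTBF = 1217.1538

1217.1538


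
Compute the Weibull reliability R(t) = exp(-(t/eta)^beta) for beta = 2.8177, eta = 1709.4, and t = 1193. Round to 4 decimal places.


beta = 2.8177, eta = 1709.4, t = 1193
t/eta = 1193 / 1709.4 = 0.6979
(t/eta)^beta = 0.6979^2.8177 = 0.363
R(t) = exp(-0.363)
R(t) = 0.6956

0.6956


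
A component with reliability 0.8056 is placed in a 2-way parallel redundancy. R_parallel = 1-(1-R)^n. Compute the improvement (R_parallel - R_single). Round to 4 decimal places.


R_single = 0.8056, n = 2
1 - R_single = 0.1944
(1 - R_single)^n = 0.1944^2 = 0.0378
R_parallel = 1 - 0.0378 = 0.9622
Improvement = 0.9622 - 0.8056
Improvement = 0.1566

0.1566


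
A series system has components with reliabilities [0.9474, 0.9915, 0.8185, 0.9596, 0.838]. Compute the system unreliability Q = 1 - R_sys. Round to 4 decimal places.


Components: [0.9474, 0.9915, 0.8185, 0.9596, 0.838]
After component 1: product = 0.9474
After component 2: product = 0.9393
After component 3: product = 0.7689
After component 4: product = 0.7378
After component 5: product = 0.6183
R_sys = 0.6183
Q = 1 - 0.6183 = 0.3817

0.3817


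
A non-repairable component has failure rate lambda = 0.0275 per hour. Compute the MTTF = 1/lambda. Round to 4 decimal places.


lambda = 0.0275
MTTF = 1 / 0.0275
MTTF = 36.3636

36.3636


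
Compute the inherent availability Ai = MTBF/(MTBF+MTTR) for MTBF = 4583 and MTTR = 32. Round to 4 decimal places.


MTBF = 4583
MTTR = 32
MTBF + MTTR = 4615
Ai = 4583 / 4615
Ai = 0.9931

0.9931


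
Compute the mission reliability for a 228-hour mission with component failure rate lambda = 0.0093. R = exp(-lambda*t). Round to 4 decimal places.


lambda = 0.0093
mission_time = 228
lambda * t = 0.0093 * 228 = 2.1204
R = exp(-2.1204)
R = 0.12

0.12
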